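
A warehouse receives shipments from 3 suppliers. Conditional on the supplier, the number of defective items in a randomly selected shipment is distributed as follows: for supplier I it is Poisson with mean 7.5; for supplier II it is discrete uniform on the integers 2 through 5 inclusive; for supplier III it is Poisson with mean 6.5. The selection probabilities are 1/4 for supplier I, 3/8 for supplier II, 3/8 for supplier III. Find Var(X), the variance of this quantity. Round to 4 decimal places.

Per component, I: μ=7.5, E[X²]=63.75; II: μ=3.5, E[X²]=13.5; III: μ=6.5, E[X²]=48.75.
E[X] = 0.25·7.5 + 0.375·3.5 + 0.375·6.5 = 5.625.
E[X²] = 0.25·63.75 + 0.375·13.5 + 0.375·48.75 = 39.2812.
Var(X) = E[X²] − (E[X])² = 39.2812 − 31.6406 = 7.64062.

7.6406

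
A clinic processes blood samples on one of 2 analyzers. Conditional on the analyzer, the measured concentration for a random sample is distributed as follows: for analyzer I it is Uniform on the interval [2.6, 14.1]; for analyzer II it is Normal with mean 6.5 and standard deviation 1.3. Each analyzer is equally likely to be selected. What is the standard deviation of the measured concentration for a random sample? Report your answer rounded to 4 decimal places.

Per component, I: μ=8.35, E[X²]=80.7433; II: μ=6.5, E[X²]=43.94.
E[X] = 0.5·8.35 + 0.5·6.5 = 7.425.
E[X²] = 0.5·80.7433 + 0.5·43.94 = 62.3417.
Var(X) = E[X²] − (E[X])² = 62.3417 − 55.1306 = 7.21104.
SD(X) = √7.21104 = 2.68534.

2.6853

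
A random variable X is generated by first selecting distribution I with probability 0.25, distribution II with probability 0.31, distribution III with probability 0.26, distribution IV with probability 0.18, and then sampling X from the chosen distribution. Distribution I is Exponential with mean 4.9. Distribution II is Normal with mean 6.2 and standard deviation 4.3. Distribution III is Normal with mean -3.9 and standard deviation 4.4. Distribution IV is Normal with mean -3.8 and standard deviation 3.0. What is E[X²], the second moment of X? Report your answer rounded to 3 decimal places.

42.861

For each component E[X²] = Var + (mean)², giving I: 48.02; II: 56.93; III: 34.57; IV: 23.44.
Overall E[X²] = 0.25·48.02 + 0.31·56.93 + 0.26·34.57 + 0.18·23.44 = 42.8607.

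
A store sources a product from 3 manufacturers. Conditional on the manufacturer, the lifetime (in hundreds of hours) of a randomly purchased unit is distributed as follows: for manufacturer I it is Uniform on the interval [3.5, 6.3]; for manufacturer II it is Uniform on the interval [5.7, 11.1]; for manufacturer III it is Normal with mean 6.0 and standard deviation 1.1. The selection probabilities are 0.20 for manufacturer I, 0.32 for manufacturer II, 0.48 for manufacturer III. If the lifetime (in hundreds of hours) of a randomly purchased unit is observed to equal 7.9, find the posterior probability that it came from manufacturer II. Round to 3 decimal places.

Likelihoods f(7.9 | ·): I: 0; II: 0.185185; III: 0.0815952.
Posterior ∝ prior × likelihood. Numerator for II: 0.32·0.185185 = 0.0592593.
Normalizing constant: 0.2·0 + 0.32·0.185185 + 0.48·0.0815952 = 0.098425.
P(II | observation) = 0.0592593 / 0.098425 = 0.602075.

0.602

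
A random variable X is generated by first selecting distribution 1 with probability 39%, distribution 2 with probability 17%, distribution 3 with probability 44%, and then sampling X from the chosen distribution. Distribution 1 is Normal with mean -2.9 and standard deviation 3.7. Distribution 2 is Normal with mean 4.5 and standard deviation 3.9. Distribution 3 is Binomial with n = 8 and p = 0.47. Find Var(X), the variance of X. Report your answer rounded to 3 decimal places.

20.085

Per component, 1: μ=-2.9, E[X²]=22.1; 2: μ=4.5, E[X²]=35.46; 3: μ=3.76, E[X²]=16.1304.
E[X] = 0.39·-2.9 + 0.17·4.5 + 0.44·3.76 = 1.2884.
E[X²] = 0.39·22.1 + 0.17·35.46 + 0.44·16.1304 = 21.7446.
Var(X) = E[X²] − (E[X])² = 21.7446 − 1.65997 = 20.0846.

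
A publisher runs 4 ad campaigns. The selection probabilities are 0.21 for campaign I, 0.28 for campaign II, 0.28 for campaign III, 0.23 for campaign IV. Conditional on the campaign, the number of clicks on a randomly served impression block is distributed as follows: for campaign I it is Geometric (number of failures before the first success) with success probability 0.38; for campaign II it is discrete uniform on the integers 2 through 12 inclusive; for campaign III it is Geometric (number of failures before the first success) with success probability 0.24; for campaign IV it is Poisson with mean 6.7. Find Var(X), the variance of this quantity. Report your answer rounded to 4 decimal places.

Per component, I: μ=1.63158, E[X²]=6.95568; II: μ=7, E[X²]=59; III: μ=3.16667, E[X²]=23.2222; IV: μ=6.7, E[X²]=51.59.
E[X] = 0.21·1.63158 + 0.28·7 + 0.28·3.16667 + 0.23·6.7 = 4.7303.
E[X²] = 0.21·6.95568 + 0.28·59 + 0.28·23.2222 + 0.23·51.59 = 36.3486.
Var(X) = E[X²] − (E[X])² = 36.3486 − 22.3757 = 13.9729.

13.9729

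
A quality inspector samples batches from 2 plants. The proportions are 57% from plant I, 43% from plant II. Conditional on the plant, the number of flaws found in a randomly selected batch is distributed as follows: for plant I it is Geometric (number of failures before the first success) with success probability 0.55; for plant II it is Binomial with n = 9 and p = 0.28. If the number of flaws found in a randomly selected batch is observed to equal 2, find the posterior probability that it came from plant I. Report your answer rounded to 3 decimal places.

0.343

Likelihoods P(X=2 | ·): I: 0.111375; II: 0.283104.
Posterior ∝ prior × likelihood. Numerator for I: 0.57·0.111375 = 0.0634837.
Normalizing constant: 0.57·0.111375 + 0.43·0.283104 = 0.185218.
P(I | observation) = 0.0634837 / 0.185218 = 0.342751.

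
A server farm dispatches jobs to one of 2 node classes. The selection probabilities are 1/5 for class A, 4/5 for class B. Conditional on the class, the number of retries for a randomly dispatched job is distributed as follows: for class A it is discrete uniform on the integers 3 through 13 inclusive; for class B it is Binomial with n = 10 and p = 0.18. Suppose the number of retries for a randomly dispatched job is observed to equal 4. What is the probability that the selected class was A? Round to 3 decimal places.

Likelihoods P(X=4 | ·): A: 0.0909091; B: 0.0670181.
Posterior ∝ prior × likelihood. Numerator for A: 0.2·0.0909091 = 0.0181818.
Normalizing constant: 0.2·0.0909091 + 0.8·0.0670181 = 0.0717963.
P(A | observation) = 0.0181818 / 0.0717963 = 0.253242.

0.253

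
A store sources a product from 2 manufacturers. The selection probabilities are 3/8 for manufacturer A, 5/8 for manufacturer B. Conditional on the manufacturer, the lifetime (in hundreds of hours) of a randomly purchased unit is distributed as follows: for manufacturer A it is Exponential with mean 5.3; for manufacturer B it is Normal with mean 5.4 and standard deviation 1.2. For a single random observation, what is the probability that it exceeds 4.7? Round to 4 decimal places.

Conditional on each manufacturer, P(X > 4.7): A: 0.411975; B: 0.720166.
By total probability, P(X > 4.7) = 0.375·0.411975 + 0.625·0.720166 = 0.604594.

0.6046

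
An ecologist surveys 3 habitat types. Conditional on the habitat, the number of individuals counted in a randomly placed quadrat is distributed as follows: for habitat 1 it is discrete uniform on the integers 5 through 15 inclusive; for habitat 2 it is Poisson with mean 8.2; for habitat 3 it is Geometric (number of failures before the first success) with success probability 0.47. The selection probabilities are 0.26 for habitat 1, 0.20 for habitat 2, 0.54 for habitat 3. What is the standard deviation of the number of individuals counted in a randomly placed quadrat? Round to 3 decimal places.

4.707

Per component, 1: μ=10, E[X²]=110; 2: μ=8.2, E[X²]=75.44; 3: μ=1.12766, E[X²]=3.67089.
E[X] = 0.26·10 + 0.2·8.2 + 0.54·1.12766 = 4.84894.
E[X²] = 0.26·110 + 0.2·75.44 + 0.54·3.67089 = 45.6703.
Var(X) = E[X²] − (E[X])² = 45.6703 − 23.5122 = 22.1581.
SD(X) = √22.1581 = 4.70724.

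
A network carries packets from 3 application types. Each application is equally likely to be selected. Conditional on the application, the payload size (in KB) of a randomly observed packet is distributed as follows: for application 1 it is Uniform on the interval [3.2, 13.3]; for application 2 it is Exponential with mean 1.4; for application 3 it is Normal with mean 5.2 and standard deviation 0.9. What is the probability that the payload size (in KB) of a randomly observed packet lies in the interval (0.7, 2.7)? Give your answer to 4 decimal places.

0.1546

Conditional on each application, P(0.7 < X < 2.7): 1: 0; 2: 0.461175; 3: 0.00273632.
By total probability, P(0.7 < X < 2.7) = 0.333333·0 + 0.333333·0.461175 + 0.333333·0.00273632 = 0.154637.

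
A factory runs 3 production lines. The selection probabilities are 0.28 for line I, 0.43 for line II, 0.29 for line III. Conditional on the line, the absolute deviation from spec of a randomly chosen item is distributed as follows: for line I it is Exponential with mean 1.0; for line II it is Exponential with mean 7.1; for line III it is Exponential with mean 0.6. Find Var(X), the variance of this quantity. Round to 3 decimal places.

Per component, I: μ=1, E[X²]=2; II: μ=7.1, E[X²]=100.82; III: μ=0.6, E[X²]=0.72.
E[X] = 0.28·1 + 0.43·7.1 + 0.29·0.6 = 3.507.
E[X²] = 0.28·2 + 0.43·100.82 + 0.29·0.72 = 44.1214.
Var(X) = E[X²] − (E[X])² = 44.1214 − 12.299 = 31.8224.

31.822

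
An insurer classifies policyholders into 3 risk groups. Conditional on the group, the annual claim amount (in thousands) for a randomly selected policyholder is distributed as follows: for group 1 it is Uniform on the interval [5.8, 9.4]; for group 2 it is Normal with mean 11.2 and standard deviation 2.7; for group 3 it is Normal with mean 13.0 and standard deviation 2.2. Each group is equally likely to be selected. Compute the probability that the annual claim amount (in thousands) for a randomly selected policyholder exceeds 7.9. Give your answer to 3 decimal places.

Conditional on each group, P(X > 7.9): 1: 0.416667; 2: 0.889188; 3: 0.98978.
By total probability, P(X > 7.9) = 0.333333·0.416667 + 0.333333·0.889188 + 0.333333·0.98978 = 0.765212.

0.765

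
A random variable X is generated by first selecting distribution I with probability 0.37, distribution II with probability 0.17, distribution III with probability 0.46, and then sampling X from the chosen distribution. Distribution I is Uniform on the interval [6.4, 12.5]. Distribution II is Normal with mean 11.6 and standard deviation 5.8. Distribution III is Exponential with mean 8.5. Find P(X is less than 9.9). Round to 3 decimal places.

0.594

Conditional on each component, P(X < 9.9): I: 0.57377; II: 0.384722; III: 0.687986.
By total probability, P(X < 9.9) = 0.37·0.57377 + 0.17·0.384722 + 0.46·0.687986 = 0.594171.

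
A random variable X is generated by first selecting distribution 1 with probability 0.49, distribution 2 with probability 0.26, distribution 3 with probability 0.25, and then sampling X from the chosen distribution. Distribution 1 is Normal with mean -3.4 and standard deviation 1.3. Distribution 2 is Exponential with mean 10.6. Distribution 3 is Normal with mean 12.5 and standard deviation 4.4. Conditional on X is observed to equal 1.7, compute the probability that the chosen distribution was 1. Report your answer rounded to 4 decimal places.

Likelihoods f(1.7 | ·): 1: 0.000139622; 2: 0.0803606; 3: 0.00445851.
Posterior ∝ prior × likelihood. Numerator for 1: 0.49·0.000139622 = 6.8415e-05.
Normalizing constant: 0.49·0.000139622 + 0.26·0.0803606 + 0.25·0.00445851 = 0.0220768.
P(1 | observation) = 6.8415e-05 / 0.0220768 = 0.00309895.

0.0031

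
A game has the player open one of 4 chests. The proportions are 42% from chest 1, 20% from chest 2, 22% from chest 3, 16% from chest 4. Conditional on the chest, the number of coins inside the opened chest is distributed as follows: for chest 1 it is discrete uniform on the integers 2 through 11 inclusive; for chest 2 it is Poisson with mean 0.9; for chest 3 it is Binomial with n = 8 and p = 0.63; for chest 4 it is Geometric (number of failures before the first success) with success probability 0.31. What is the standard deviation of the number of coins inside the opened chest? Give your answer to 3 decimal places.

Per component, 1: μ=6.5, E[X²]=50.5; 2: μ=0.9, E[X²]=1.71; 3: μ=5.04, E[X²]=27.2664; 4: μ=2.22581, E[X²]=12.1342.
E[X] = 0.42·6.5 + 0.2·0.9 + 0.22·5.04 + 0.16·2.22581 = 4.37493.
E[X²] = 0.42·50.5 + 0.2·1.71 + 0.22·27.2664 + 0.16·12.1342 = 29.4921.
Var(X) = E[X²] − (E[X])² = 29.4921 − 19.14 = 10.3521.
SD(X) = √10.3521 = 3.21747.

3.217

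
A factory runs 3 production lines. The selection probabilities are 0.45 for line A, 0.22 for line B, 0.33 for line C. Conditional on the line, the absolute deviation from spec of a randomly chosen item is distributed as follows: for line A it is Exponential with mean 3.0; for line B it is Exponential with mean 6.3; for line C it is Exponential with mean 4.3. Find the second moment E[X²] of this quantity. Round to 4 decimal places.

For each component E[X²] = Var + (mean)², giving A: 18; B: 79.38; C: 36.98.
Overall E[X²] = 0.45·18 + 0.22·79.38 + 0.33·36.98 = 37.767.

37.7670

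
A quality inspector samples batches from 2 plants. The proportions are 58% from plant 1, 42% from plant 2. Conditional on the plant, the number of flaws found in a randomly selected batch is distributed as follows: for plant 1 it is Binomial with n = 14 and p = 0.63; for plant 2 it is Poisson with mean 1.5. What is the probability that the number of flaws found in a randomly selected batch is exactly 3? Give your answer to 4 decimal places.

0.0537

Conditional on each plant, P(X = 3): 1: 0.00161935; 2: 0.125511.
By total probability, P(X = 3) = 0.58·0.00161935 + 0.42·0.125511 = 0.0536537.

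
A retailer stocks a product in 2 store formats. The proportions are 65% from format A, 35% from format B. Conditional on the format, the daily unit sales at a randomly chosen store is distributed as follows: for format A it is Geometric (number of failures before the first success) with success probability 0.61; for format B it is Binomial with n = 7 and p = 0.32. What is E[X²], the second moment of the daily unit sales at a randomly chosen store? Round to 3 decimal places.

3.236

For each component E[X²] = Var + (mean)², giving A: 1.45687; B: 6.5408.
Overall E[X²] = 0.65·1.45687 + 0.35·6.5408 = 3.23624.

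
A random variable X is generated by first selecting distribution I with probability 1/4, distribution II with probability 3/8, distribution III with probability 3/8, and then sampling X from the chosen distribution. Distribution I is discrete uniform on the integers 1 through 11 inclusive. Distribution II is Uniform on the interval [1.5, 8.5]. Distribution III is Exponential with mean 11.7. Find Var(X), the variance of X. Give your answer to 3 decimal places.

Per component, I: μ=6, E[X²]=46; II: μ=5, E[X²]=29.0833; III: μ=11.7, E[X²]=273.78.
E[X] = 0.25·6 + 0.375·5 + 0.375·11.7 = 7.7625.
E[X²] = 0.25·46 + 0.375·29.0833 + 0.375·273.78 = 125.074.
Var(X) = E[X²] − (E[X])² = 125.074 − 60.2564 = 64.8173.

64.817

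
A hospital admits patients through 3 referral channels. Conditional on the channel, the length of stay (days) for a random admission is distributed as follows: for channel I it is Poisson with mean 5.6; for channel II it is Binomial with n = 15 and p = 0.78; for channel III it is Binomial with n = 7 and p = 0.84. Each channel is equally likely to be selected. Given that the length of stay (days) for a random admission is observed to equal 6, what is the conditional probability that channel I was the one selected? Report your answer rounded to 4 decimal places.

0.2863

Likelihoods P(X=6 | ·): I: 0.158397; II: 0.00136074; III: 0.393454.
Posterior ∝ prior × likelihood. Numerator for I: 0.333333·0.158397 = 0.052799.
Normalizing constant: 0.333333·0.158397 + 0.333333·0.00136074 + 0.333333·0.393454 = 0.184404.
P(I | observation) = 0.052799 / 0.184404 = 0.286322.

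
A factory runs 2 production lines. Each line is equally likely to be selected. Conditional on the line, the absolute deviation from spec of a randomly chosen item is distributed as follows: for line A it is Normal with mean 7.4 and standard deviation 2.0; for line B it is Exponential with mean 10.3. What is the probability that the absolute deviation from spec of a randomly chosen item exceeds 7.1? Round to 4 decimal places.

Conditional on each line, P(X > 7.1): A: 0.559618; B: 0.501917.
By total probability, P(X > 7.1) = 0.5·0.559618 + 0.5·0.501917 = 0.530767.

0.5308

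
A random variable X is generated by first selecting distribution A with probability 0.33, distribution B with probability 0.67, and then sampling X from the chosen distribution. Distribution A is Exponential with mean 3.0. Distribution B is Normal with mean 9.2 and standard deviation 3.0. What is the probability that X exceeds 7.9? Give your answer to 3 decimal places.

Conditional on each component, P(X > 7.9): A: 0.0718386; B: 0.667614.
By total probability, P(X > 7.9) = 0.33·0.0718386 + 0.67·0.667614 = 0.471008.

0.471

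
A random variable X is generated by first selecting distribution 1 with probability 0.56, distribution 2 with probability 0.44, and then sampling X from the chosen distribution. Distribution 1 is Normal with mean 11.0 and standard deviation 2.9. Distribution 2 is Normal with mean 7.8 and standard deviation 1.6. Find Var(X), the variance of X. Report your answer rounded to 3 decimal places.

Per component, 1: μ=11, E[X²]=129.41; 2: μ=7.8, E[X²]=63.4.
E[X] = 0.56·11 + 0.44·7.8 = 9.592.
E[X²] = 0.56·129.41 + 0.44·63.4 = 100.366.
Var(X) = E[X²] − (E[X])² = 100.366 − 92.0065 = 8.35914.

8.359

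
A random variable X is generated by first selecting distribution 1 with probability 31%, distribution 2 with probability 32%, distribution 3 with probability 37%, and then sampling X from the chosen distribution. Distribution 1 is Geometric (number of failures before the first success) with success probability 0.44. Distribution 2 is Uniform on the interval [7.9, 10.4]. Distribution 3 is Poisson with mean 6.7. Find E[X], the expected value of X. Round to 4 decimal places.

5.8015

Component means — 1: 1.27273; 2: 9.15; 3: 6.7.
E[X] = 0.31·1.27273 + 0.32·9.15 + 0.37·6.7 = 5.80155.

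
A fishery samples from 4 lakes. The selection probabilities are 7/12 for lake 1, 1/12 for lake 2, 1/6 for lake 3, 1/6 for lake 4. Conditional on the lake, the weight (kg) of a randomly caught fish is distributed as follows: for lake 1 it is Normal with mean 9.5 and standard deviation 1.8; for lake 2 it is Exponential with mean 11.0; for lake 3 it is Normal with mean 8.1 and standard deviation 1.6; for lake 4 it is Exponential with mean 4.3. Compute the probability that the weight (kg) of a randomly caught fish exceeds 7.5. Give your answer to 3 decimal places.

0.685

Conditional on each lake, P(X > 7.5): 1: 0.86674; 2: 0.505697; 3: 0.64617; 4: 0.174787.
By total probability, P(X > 7.5) = 0.583333·0.86674 + 0.0833333·0.505697 + 0.166667·0.64617 + 0.166667·0.174787 = 0.684566.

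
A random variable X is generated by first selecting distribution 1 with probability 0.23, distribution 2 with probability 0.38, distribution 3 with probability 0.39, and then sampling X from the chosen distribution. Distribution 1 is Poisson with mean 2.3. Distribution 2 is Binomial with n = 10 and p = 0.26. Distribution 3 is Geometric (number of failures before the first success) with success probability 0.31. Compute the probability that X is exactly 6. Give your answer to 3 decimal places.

Conditional on each component, P(X = 6): 1: 0.0206138; 2: 0.019453; 3: 0.0334546.
By total probability, P(X = 6) = 0.23·0.0206138 + 0.38·0.019453 + 0.39·0.0334546 = 0.0251806.

0.025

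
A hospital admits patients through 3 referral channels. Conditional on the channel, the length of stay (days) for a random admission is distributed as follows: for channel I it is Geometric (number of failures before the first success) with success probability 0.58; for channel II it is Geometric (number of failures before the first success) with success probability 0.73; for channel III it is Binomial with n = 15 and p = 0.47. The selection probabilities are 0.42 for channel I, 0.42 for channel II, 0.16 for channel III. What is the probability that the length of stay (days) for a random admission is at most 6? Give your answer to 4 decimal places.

0.9015

Conditional on each channel, P(X ≤ 6): I: 0.997695; II: 0.999895; III: 0.390502.
By total probability, P(X ≤ 6) = 0.42·0.997695 + 0.42·0.999895 + 0.16·0.390502 = 0.901468.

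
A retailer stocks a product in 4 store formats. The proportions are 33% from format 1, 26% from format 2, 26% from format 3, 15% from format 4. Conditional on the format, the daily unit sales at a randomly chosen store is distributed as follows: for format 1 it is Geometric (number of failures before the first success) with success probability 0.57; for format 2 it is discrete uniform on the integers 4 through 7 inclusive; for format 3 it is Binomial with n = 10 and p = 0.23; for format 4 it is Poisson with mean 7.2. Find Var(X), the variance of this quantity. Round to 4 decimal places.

Per component, 1: μ=0.754386, E[X²]=1.89258; 2: μ=5.5, E[X²]=31.5; 3: μ=2.3, E[X²]=7.061; 4: μ=7.2, E[X²]=59.04.
E[X] = 0.33·0.754386 + 0.26·5.5 + 0.26·2.3 + 0.15·7.2 = 3.35695.
E[X²] = 0.33·1.89258 + 0.26·31.5 + 0.26·7.061 + 0.15·59.04 = 19.5064.
Var(X) = E[X²] − (E[X])² = 19.5064 − 11.2691 = 8.23732.

8.2373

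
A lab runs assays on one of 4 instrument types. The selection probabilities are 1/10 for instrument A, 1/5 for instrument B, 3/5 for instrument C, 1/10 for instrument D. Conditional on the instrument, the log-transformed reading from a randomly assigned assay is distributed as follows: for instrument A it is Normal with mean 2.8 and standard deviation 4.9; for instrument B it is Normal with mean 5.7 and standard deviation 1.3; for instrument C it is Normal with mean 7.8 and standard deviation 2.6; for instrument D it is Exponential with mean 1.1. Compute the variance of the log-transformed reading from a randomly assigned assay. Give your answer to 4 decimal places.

12.2589

Per component, A: μ=2.8, E[X²]=31.85; B: μ=5.7, E[X²]=34.18; C: μ=7.8, E[X²]=67.6; D: μ=1.1, E[X²]=2.42.
E[X] = 0.1·2.8 + 0.2·5.7 + 0.6·7.8 + 0.1·1.1 = 6.21.
E[X²] = 0.1·31.85 + 0.2·34.18 + 0.6·67.6 + 0.1·2.42 = 50.823.
Var(X) = E[X²] − (E[X])² = 50.823 − 38.5641 = 12.2589.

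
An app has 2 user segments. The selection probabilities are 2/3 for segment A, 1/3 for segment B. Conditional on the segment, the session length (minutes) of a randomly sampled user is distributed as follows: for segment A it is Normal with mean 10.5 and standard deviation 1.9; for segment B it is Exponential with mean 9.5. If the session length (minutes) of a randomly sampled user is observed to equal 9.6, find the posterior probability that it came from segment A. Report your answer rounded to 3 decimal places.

0.907

Likelihoods f(9.6 | ·): A: 0.187687; B: 0.0383187.
Posterior ∝ prior × likelihood. Numerator for A: 0.666667·0.187687 = 0.125125.
Normalizing constant: 0.666667·0.187687 + 0.333333·0.0383187 = 0.137897.
P(A | observation) = 0.125125 / 0.137897 = 0.907374.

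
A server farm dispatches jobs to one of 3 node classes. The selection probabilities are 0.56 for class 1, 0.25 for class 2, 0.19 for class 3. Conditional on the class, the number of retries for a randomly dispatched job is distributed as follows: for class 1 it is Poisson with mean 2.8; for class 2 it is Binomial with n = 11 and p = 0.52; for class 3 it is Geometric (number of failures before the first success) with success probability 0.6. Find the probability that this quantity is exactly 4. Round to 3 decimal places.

Conditional on each class, P(X = 4): 1: 0.155739; 2: 0.14165; 3: 0.01536.
By total probability, P(X = 4) = 0.56·0.155739 + 0.25·0.14165 + 0.19·0.01536 = 0.125544.

0.126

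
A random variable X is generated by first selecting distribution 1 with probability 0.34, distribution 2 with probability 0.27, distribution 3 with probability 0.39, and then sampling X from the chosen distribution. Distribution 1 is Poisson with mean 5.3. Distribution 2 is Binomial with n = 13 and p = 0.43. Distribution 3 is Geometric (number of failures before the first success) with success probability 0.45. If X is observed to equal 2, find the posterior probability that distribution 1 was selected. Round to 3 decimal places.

0.281

Likelihoods P(X=2 | ·): 1: 0.0701069; 2: 0.0297615; 3: 0.136125.
Posterior ∝ prior × likelihood. Numerator for 1: 0.34·0.0701069 = 0.0238364.
Normalizing constant: 0.34·0.0701069 + 0.27·0.0297615 + 0.39·0.136125 = 0.0849607.
P(1 | observation) = 0.0238364 / 0.0849607 = 0.280557.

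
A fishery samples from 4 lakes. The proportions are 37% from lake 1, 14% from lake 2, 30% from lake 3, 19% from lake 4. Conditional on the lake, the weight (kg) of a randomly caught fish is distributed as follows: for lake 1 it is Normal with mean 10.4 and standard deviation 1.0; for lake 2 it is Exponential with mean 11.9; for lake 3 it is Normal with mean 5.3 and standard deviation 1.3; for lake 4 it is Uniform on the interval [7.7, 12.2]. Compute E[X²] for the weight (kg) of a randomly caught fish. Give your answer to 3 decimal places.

108.105

For each component E[X²] = Var + (mean)², giving 1: 109.16; 2: 283.22; 3: 29.78; 4: 100.69.
Overall E[X²] = 0.37·109.16 + 0.14·283.22 + 0.3·29.78 + 0.19·100.69 = 108.105.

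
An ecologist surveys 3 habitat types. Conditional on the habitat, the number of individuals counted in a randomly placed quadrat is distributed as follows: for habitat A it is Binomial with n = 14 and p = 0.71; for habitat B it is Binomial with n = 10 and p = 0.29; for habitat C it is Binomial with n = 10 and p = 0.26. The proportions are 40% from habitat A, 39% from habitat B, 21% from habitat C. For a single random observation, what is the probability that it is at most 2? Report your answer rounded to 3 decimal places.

0.264

Conditional on each habitat, P(X ≤ 2): A: 1.72802e-05; B: 0.409899; C: 0.49578.
By total probability, P(X ≤ 2) = 0.4·1.72802e-05 + 0.39·0.409899 + 0.21·0.49578 = 0.263981.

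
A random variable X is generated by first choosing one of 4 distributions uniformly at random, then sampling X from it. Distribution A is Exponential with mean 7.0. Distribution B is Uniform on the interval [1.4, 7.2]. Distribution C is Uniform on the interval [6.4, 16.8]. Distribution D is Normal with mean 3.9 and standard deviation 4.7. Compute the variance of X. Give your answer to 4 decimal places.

30.1517

Per component, A: μ=7, E[X²]=98; B: μ=4.3, E[X²]=21.2933; C: μ=11.6, E[X²]=143.573; D: μ=3.9, E[X²]=37.3.
E[X] = 0.25·7 + 0.25·4.3 + 0.25·11.6 + 0.25·3.9 = 6.7.
E[X²] = 0.25·98 + 0.25·21.2933 + 0.25·143.573 + 0.25·37.3 = 75.0417.
Var(X) = E[X²] − (E[X])² = 75.0417 − 44.89 = 30.1517.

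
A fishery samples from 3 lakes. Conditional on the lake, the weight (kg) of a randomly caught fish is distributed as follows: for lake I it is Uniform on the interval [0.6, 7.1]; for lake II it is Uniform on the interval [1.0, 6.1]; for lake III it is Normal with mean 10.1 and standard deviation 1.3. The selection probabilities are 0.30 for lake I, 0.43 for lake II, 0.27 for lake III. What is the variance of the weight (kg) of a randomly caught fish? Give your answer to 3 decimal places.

Per component, I: μ=3.85, E[X²]=18.3433; II: μ=3.55, E[X²]=14.77; III: μ=10.1, E[X²]=103.7.
E[X] = 0.3·3.85 + 0.43·3.55 + 0.27·10.1 = 5.4085.
E[X²] = 0.3·18.3433 + 0.43·14.77 + 0.27·103.7 = 39.8531.
Var(X) = E[X²] − (E[X])² = 39.8531 − 29.2519 = 10.6012.

10.601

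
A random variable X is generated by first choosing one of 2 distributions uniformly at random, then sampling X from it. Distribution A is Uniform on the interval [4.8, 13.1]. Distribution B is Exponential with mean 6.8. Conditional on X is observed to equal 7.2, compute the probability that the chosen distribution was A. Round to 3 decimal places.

0.703

Likelihoods f(7.2 | ·): A: 0.120482; B: 0.0510094.
Posterior ∝ prior × likelihood. Numerator for A: 0.5·0.120482 = 0.060241.
Normalizing constant: 0.5·0.120482 + 0.5·0.0510094 = 0.0857456.
P(A | observation) = 0.060241 / 0.0857456 = 0.702554.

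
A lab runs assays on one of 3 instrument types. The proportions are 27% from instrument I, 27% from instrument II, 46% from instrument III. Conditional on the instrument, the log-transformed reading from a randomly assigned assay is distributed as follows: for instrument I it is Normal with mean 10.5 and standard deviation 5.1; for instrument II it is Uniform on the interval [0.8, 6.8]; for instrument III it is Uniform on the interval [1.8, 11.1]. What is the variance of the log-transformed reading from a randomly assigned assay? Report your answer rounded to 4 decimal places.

17.3300

Per component, I: μ=10.5, E[X²]=136.26; II: μ=3.8, E[X²]=17.44; III: μ=6.45, E[X²]=48.81.
E[X] = 0.27·10.5 + 0.27·3.8 + 0.46·6.45 = 6.828.
E[X²] = 0.27·136.26 + 0.27·17.44 + 0.46·48.81 = 63.9516.
Var(X) = E[X²] − (E[X])² = 63.9516 − 46.6216 = 17.33.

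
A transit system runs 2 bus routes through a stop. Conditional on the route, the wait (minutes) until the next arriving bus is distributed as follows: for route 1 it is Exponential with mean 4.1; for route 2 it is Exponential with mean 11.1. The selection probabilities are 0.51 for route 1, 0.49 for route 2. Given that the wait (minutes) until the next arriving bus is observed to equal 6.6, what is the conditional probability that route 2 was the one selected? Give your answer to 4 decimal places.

Likelihoods f(6.6 | ·): 1: 0.048765; 2: 0.0497105.
Posterior ∝ prior × likelihood. Numerator for 2: 0.49·0.0497105 = 0.0243581.
Normalizing constant: 0.51·0.048765 + 0.49·0.0497105 = 0.0492283.
P(2 | observation) = 0.0243581 / 0.0492283 = 0.4948.

0.4948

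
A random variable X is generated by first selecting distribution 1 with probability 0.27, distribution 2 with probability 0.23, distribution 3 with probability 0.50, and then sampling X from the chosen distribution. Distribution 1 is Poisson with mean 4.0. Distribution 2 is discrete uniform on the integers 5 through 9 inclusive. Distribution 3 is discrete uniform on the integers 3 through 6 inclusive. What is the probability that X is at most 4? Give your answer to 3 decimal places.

0.420

Conditional on each component, P(X ≤ 4): 1: 0.628837; 2: 0; 3: 0.5.
By total probability, P(X ≤ 4) = 0.27·0.628837 + 0.23·0 + 0.5·0.5 = 0.419786.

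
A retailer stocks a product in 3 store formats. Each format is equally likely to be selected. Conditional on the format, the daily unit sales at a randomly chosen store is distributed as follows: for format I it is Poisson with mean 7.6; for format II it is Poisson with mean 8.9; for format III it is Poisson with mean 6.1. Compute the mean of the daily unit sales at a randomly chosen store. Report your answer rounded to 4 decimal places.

Component means — I: 7.6; II: 8.9; III: 6.1.
E[X] = 0.333333·7.6 + 0.333333·8.9 + 0.333333·6.1 = 7.53333.

7.5333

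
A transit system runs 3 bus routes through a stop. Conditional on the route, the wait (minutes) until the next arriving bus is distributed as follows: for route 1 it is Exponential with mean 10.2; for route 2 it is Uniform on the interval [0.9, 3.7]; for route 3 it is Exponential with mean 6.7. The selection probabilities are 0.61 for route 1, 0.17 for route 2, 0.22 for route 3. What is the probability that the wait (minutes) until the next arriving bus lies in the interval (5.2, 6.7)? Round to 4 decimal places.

0.0704

Conditional on each route, P(5.2 < X < 6.7): 1: 0.082138; 2: 0; 3: 0.0923089.
By total probability, P(5.2 < X < 6.7) = 0.61·0.082138 + 0.17·0 + 0.22·0.0923089 = 0.0704121.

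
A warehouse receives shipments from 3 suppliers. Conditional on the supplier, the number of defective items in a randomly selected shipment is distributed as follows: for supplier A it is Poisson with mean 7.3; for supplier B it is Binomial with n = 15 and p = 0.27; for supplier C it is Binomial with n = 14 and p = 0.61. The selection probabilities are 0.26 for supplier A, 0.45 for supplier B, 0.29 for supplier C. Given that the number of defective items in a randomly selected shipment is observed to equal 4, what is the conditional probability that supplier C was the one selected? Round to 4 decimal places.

Likelihoods P(X=4 | ·): A: 0.0799338; B: 0.227583; C: 0.0112823.
Posterior ∝ prior × likelihood. Numerator for C: 0.29·0.0112823 = 0.00327188.
Normalizing constant: 0.26·0.0799338 + 0.45·0.227583 + 0.29·0.0112823 = 0.126467.
P(C | observation) = 0.00327188 / 0.126467 = 0.0258714.

0.0259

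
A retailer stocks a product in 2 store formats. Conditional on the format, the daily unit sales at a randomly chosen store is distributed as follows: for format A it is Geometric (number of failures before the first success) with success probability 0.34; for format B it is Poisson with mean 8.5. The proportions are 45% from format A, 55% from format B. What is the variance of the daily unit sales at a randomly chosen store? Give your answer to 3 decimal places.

17.891

Per component, A: μ=1.94118, E[X²]=9.47751; B: μ=8.5, E[X²]=80.75.
E[X] = 0.45·1.94118 + 0.55·8.5 = 5.54853.
E[X²] = 0.45·9.47751 + 0.55·80.75 = 48.6774.
Var(X) = E[X²] − (E[X])² = 48.6774 − 30.7862 = 17.8912.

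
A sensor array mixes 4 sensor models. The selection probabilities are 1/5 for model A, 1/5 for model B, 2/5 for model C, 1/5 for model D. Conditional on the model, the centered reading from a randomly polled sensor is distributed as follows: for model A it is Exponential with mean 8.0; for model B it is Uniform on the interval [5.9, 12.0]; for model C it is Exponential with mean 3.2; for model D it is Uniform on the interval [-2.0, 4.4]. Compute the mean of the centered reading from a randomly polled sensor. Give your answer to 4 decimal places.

4.9100

Component means — A: 8; B: 8.95; C: 3.2; D: 1.2.
E[X] = 0.2·8 + 0.2·8.95 + 0.4·3.2 + 0.2·1.2 = 4.91.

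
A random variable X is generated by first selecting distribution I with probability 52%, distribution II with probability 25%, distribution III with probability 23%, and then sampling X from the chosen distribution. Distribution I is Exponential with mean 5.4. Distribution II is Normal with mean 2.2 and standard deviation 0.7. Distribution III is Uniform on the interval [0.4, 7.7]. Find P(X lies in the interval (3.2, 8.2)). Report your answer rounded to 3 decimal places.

Conditional on each component, P(3.2 < X < 8.2): I: 0.333856; II: 0.0765637; III: 0.616438.
By total probability, P(3.2 < X < 8.2) = 0.52·0.333856 + 0.25·0.0765637 + 0.23·0.616438 = 0.334527.

0.335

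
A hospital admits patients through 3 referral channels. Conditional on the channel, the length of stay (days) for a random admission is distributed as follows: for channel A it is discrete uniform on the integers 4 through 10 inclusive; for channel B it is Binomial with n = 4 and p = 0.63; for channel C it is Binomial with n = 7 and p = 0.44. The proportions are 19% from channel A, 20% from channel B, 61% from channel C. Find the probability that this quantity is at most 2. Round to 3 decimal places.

Conditional on each channel, P(X ≤ 2): A: 0; B: 0.472401; C: 0.336167.
By total probability, P(X ≤ 2) = 0.19·0 + 0.2·0.472401 + 0.61·0.336167 = 0.299542.

0.300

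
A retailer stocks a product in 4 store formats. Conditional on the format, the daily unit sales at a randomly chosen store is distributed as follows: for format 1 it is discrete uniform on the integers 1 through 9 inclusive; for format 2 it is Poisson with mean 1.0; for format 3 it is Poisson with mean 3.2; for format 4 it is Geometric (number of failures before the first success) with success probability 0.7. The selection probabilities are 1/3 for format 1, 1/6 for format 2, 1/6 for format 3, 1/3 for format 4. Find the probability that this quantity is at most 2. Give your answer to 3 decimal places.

0.615

Conditional on each format, P(X ≤ 2): 1: 0.222222; 2: 0.919699; 3: 0.379904; 4: 0.973.
By total probability, P(X ≤ 2) = 0.333333·0.222222 + 0.166667·0.919699 + 0.166667·0.379904 + 0.333333·0.973 = 0.615008.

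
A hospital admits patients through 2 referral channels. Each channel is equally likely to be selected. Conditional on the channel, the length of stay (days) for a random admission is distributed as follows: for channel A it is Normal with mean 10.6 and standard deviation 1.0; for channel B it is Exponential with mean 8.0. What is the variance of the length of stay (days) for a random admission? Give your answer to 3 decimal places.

34.190

Per component, A: μ=10.6, E[X²]=113.36; B: μ=8, E[X²]=128.
E[X] = 0.5·10.6 + 0.5·8 = 9.3.
E[X²] = 0.5·113.36 + 0.5·128 = 120.68.
Var(X) = E[X²] − (E[X])² = 120.68 − 86.49 = 34.19.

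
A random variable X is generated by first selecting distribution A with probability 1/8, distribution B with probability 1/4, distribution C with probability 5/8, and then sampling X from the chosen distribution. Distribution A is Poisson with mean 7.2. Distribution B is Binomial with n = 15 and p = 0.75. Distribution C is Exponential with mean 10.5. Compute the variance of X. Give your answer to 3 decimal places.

71.961

Per component, A: μ=7.2, E[X²]=59.04; B: μ=11.25, E[X²]=129.375; C: μ=10.5, E[X²]=220.5.
E[X] = 0.125·7.2 + 0.25·11.25 + 0.625·10.5 = 10.275.
E[X²] = 0.125·59.04 + 0.25·129.375 + 0.625·220.5 = 177.536.
Var(X) = E[X²] − (E[X])² = 177.536 − 105.576 = 71.9606.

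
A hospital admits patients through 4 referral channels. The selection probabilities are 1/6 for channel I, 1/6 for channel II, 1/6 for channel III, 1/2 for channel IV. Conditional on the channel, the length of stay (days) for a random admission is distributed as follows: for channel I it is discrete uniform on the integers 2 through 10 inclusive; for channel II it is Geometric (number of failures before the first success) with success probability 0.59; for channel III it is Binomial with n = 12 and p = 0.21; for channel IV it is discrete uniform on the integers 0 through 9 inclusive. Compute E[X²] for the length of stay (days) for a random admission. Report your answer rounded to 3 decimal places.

For each component E[X²] = Var + (mean)², giving I: 42.6667; II: 1.66073; III: 8.3412; IV: 28.5.
Overall E[X²] = 0.166667·42.6667 + 0.166667·1.66073 + 0.166667·8.3412 + 0.5·28.5 = 23.0281.

23.028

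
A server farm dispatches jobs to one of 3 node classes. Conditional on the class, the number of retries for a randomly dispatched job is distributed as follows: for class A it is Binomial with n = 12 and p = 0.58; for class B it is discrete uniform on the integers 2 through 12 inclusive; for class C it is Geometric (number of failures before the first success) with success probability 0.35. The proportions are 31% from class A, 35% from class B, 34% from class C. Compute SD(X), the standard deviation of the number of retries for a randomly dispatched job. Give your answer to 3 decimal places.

Per component, A: μ=6.96, E[X²]=51.3648; B: μ=7, E[X²]=59; C: μ=1.85714, E[X²]=8.7551.
E[X] = 0.31·6.96 + 0.35·7 + 0.34·1.85714 = 5.23903.
E[X²] = 0.31·51.3648 + 0.35·59 + 0.34·8.7551 = 39.5498.
Var(X) = E[X²] − (E[X])² = 39.5498 − 27.4474 = 12.1024.
SD(X) = √12.1024 = 3.47885.

3.479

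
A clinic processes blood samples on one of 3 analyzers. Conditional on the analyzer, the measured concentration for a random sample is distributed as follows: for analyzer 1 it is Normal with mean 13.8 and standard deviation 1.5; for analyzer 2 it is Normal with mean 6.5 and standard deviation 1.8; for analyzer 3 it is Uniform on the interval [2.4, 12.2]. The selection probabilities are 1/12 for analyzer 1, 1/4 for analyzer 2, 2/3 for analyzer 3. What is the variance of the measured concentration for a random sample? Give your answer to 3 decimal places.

9.897

Per component, 1: μ=13.8, E[X²]=192.69; 2: μ=6.5, E[X²]=45.49; 3: μ=7.3, E[X²]=61.2933.
E[X] = 0.0833333·13.8 + 0.25·6.5 + 0.666667·7.3 = 7.64167.
E[X²] = 0.0833333·192.69 + 0.25·45.49 + 0.666667·61.2933 = 68.2922.
Var(X) = E[X²] − (E[X])² = 68.2922 − 58.3951 = 9.89715.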